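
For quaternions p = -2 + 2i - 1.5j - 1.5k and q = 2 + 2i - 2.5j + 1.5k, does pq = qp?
No: pq = -9.5 - 6i - 4j - 8k ≠ -9.5 + 6i + 8j - 4k = qp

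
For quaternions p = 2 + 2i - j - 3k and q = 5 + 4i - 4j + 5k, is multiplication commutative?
No: pq = 13 + i - 35j - 9k ≠ 13 + 35i + 9j - k = qp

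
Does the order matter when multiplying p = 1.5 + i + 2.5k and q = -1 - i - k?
Yes: pq = 2 - 2.5i - 1.5j - 4k ≠ 2 - 2.5i + 1.5j - 4k = qp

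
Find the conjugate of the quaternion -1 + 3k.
-1 - 3k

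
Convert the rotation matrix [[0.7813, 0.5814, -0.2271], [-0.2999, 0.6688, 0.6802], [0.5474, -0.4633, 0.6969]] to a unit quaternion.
0.887 - 0.3223i - 0.2183j - 0.2484k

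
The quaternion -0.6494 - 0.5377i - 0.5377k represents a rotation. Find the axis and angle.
axis = (-√2/2, 0, -√2/2), θ = 261°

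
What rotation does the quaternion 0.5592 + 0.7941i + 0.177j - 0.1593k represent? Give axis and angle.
axis = (0.9579, 0.2135, -0.1922), θ = 112°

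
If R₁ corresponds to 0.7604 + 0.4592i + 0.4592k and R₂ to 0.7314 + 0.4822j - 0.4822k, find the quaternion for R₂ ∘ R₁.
0.7776 + 0.5573i + 0.1452j - 0.2522k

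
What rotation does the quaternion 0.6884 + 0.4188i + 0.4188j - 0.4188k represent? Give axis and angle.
axis = (√3/3, √3/3, -√3/3), θ = 93°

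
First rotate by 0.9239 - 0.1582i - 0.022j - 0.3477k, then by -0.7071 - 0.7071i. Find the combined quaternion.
-0.7652 - 0.5414i - 0.2303j + 0.2614k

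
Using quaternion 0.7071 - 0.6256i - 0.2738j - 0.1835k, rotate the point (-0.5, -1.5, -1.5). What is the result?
(-1.058, -1.744, 0.767)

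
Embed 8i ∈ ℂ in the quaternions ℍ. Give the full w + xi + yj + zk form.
0 + 8i + 0j + 0k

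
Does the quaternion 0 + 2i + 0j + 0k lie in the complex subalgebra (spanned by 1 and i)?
Yes. The quaternion 2i has j- and k-coefficients y = z = 0, so it lies in the complex subalgebra spanned by 1 and i.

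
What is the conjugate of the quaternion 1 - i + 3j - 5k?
1 + i - 3j + 5k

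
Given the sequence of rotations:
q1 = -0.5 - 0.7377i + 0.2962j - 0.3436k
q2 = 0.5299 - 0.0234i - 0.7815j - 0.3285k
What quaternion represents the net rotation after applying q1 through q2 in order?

q2 · q1 = -0.1636 - 0.0134i + 0.782j - 0.6013k
-0.1636 - 0.0134i + 0.782j - 0.6013k


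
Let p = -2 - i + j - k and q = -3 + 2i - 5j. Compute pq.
13 - 6i + 5j + 6k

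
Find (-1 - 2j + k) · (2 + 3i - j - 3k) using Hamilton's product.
-1 + 4i + 11k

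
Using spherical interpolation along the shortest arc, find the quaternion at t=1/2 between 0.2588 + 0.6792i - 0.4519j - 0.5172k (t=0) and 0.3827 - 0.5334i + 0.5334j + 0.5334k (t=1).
-0.0657 + 0.6426i - 0.5222j - 0.5568k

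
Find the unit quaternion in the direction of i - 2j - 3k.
0.2673i - 0.5345j - 0.8018k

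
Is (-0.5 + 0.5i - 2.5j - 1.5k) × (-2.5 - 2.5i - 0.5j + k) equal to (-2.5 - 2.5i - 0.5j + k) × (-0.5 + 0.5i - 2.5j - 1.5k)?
No: pq = 2.75 - 3.25i + 9.75j - 3.25k ≠ 2.75 + 3.25i + 3.25j + 9.75k = qp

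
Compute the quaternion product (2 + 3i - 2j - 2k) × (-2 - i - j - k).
-5 - 8i + 7j - 3k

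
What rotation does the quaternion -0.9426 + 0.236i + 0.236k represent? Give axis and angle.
axis = (√2/2, 0, √2/2), θ = 321°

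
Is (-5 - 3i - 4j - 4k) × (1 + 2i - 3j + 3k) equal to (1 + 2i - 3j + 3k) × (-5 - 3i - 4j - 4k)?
No: pq = 1 - 37i + 12j - 2k ≠ 1 + 11i + 10j - 36k = qp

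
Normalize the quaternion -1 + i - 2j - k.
-0.378 + 0.378i - 0.7559j - 0.378k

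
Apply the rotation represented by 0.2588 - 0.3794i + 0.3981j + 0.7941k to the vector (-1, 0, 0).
(0.578, -0.109, 0.809)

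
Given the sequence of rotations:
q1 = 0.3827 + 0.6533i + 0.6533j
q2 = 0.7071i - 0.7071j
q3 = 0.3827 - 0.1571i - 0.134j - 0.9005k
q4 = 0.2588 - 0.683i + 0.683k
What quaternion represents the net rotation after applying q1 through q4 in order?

q2 · q1 = 0.2706i - 0.2706j + 0.9239k
q3 · q2 · q1 = 0.8382 - 0.2639i - 0.2021j + 0.4323k
q4 · q3 · q2 · q1 = -0.2586 - 0.5028i + 0.0627j + 0.8224k
-0.2586 - 0.5028i + 0.0627j + 0.8224k


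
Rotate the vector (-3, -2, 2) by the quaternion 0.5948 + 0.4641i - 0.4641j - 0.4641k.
(-2.624, 2.429, -2.053)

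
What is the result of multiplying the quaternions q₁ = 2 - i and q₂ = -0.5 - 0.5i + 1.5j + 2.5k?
-1.5 - 0.5i + 5.5j + 3.5k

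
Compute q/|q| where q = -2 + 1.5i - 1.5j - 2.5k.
-0.5208 + 0.3906i - 0.3906j - 0.6509k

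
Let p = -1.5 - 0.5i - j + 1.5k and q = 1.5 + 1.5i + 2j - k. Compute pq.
2 - 5i - 2.75j + 4.25k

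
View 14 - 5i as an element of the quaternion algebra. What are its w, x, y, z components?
14 - 5i + 0j + 0k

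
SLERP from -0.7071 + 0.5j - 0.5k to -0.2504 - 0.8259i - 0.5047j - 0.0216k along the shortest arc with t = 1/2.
-0.313 + 0.566i + 0.6886j - 0.3279k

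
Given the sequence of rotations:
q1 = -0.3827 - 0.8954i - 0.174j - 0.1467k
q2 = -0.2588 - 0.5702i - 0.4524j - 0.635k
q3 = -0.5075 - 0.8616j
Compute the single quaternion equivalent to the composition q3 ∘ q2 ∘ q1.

q2 · q1 = -0.5834 + 0.4058i + 0.7031j - 0.0249k
q3 · q2 · q1 = 0.9019 - 0.1845i + 0.1458j + 0.3623k
0.9019 - 0.1845i + 0.1458j + 0.3623k


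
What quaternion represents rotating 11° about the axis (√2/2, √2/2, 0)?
0.9954 + 0.0678i + 0.0678j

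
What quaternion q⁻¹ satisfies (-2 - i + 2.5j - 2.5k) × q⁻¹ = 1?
-0.1143 + 0.0571i - 0.1429j + 0.1429k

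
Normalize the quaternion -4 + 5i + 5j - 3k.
-0.4619 + 0.5774i + 0.5774j - 0.3464k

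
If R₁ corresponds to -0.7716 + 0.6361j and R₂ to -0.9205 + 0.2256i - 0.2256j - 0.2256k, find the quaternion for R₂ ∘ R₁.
0.8538 - 0.0306i - 0.4115j + 0.3176k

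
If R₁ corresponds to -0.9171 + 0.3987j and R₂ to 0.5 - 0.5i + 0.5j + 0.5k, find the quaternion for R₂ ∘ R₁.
-0.6579 + 0.2592i - 0.2592j - 0.6579k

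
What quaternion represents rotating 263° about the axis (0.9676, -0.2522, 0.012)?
-0.6626 + 0.7247i - 0.1889j + 0.009k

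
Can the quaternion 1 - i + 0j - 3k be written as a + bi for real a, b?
No. The quaternion 1 - i - 3k has j-coefficient y = 0 and k-coefficient z = -3, not both zero, so it does not lie in the complex subalgebra spanned by 1 and i.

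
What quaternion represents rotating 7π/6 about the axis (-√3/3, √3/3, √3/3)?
-0.2588 - 0.5577i + 0.5577j + 0.5577k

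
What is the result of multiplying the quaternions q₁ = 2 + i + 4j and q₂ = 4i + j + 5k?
-8 + 28i - 3j - 5k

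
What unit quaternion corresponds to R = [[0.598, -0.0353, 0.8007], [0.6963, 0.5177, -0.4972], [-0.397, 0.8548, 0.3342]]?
0.7826 + 0.4319i + 0.3826j + 0.2337k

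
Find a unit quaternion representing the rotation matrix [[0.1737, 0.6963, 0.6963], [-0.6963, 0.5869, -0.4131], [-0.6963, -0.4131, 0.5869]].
0.7661 + 0.4545j - 0.4545k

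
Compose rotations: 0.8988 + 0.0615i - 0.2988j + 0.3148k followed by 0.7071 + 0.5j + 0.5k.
0.6275 + 0.3503i + 0.2689j + 0.6412k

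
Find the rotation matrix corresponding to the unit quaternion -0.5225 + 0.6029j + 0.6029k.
[[-0.454, 0.63, -0.63], [-0.63, 0.273, 0.727], [0.63, 0.727, 0.273]]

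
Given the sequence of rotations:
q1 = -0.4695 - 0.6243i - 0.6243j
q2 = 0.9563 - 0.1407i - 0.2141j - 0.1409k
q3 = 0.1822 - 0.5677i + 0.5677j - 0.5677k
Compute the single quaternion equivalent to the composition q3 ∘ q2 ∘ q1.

q2 · q1 = -0.6705 - 0.6189i - 0.4085j + 0.0203k
q3 · q2 · q1 = -0.2301 + 0.0475i - 0.0922j + 0.9676k
-0.2301 + 0.0475i - 0.0922j + 0.9676k


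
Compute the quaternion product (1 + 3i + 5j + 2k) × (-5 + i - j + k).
-5 - 7i - 27j - 17k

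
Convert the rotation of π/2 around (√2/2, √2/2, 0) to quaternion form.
0.7071 + 0.5i + 0.5j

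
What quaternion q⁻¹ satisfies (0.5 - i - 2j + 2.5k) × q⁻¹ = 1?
0.0435 + 0.087i + 0.1739j - 0.2174k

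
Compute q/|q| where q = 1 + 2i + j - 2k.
0.3162 + 0.6325i + 0.3162j - 0.6325k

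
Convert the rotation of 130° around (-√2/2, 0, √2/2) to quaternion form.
0.4226 - 0.6409i + 0.6409k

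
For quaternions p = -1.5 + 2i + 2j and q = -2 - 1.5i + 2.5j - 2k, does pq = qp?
No: pq = 1 - 5.75i - 3.75j + 11k ≠ 1 + 2.25i - 11.75j - 5k = qp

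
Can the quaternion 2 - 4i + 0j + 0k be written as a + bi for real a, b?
Yes. The quaternion 2 - 4i has j- and k-coefficients y = z = 0, so it lies in the complex subalgebra spanned by 1 and i.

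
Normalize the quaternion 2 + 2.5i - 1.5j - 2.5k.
0.4619 + 0.5774i - 0.3464j - 0.5774k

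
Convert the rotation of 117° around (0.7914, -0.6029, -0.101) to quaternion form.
0.5225 + 0.6748i - 0.5141j - 0.0861k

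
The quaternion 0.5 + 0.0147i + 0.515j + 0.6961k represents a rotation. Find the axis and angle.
axis = (0.017, 0.5947, 0.8038), θ = 2π/3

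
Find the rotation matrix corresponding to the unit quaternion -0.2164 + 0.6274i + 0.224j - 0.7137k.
[[-0.1191, -0.0278, -0.9925], [0.59, -0.806, -0.0482], [-0.7986, -0.5913, 0.1124]]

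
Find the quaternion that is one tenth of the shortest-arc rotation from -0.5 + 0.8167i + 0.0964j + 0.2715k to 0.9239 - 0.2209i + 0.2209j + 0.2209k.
-0.5733 + 0.7849i + 0.0636j + 0.2263k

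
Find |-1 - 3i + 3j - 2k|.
√23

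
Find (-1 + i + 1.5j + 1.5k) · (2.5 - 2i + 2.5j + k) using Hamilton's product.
-5.75 + 2.25i - 2.75j + 8.25k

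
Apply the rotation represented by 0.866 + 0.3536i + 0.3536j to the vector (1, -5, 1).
(0.112, -4.112, -3.175)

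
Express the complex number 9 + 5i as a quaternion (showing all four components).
9 + 5i + 0j + 0k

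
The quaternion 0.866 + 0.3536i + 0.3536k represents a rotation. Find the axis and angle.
axis = (√2/2, 0, √2/2), θ = π/3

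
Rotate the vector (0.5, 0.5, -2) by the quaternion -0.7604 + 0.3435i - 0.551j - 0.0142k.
(-1.66, -0.873, -0.991)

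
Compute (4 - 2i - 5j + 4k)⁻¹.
0.0656 + 0.0328i + 0.082j - 0.0656k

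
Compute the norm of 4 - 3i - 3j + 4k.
√50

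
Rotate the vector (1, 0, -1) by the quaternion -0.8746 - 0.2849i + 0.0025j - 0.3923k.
(0.473, 1.185, -0.61)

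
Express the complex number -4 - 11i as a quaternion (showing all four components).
-4 - 11i + 0j + 0k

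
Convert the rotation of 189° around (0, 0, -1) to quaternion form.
-0.0785 - 0.9969k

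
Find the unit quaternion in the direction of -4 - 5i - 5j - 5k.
-0.4193 - 0.5241i - 0.5241j - 0.5241k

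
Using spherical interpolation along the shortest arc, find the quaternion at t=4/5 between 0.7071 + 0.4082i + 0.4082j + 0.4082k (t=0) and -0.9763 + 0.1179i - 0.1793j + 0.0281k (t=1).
0.9685 - 0.0076i + 0.2395j + 0.067k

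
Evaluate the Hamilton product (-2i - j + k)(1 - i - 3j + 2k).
-7 - i + 2j + 6k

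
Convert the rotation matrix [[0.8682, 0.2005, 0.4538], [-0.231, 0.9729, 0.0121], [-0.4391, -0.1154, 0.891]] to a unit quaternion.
0.9659 - 0.033i + 0.2311j - 0.1117k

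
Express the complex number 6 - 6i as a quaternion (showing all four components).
6 - 6i + 0j + 0k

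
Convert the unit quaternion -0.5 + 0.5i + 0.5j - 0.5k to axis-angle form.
axis = (√3/3, √3/3, -√3/3), θ = 4π/3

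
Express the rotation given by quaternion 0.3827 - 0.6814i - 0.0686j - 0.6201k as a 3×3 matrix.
[[0.2215, 0.5681, 0.7926], [-0.3811, -0.6977, 0.6066], [0.8976, -0.4365, 0.062]]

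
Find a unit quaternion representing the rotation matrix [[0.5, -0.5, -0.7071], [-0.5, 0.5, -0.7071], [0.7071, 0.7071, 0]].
0.7071 + 0.5i - 0.5j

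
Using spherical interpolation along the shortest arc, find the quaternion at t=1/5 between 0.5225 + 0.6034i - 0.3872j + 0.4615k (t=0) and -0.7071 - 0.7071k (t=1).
0.5921 + 0.5024i - 0.3224j + 0.5413k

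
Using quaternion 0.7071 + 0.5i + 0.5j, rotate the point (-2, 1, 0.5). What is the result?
(-0.146, -0.854, 2.121)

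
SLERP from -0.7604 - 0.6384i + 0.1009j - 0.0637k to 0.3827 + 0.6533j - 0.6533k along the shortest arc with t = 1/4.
-0.7992 - 0.56i - 0.1372j + 0.1699k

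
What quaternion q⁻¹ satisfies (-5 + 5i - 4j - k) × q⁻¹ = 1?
-0.0746 - 0.0746i + 0.0597j + 0.0149k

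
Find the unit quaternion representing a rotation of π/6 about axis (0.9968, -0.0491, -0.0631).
0.9659 + 0.258i - 0.0127j - 0.0163k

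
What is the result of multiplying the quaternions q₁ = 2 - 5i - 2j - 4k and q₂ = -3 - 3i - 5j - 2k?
-39 - 7i - 2j + 27k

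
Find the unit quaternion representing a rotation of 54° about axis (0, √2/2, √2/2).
0.891 + 0.321j + 0.321k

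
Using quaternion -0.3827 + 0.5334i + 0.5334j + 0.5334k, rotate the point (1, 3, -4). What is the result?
(2.151, -4.163, 2.012)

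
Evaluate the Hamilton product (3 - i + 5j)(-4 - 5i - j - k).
-12 - 16i - 24j + 23k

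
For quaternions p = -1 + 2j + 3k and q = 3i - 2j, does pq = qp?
No: pq = 4 + 3i + 11j - 6k ≠ 4 - 9i - 7j + 6k = qp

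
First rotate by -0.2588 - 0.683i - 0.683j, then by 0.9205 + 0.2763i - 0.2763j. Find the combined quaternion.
-0.2382 - 0.7002i - 0.5572j - 0.3774k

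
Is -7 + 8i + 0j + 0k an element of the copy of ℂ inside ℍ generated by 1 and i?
Yes. The quaternion -7 + 8i has j- and k-coefficients y = z = 0, so it lies in the complex subalgebra spanned by 1 and i.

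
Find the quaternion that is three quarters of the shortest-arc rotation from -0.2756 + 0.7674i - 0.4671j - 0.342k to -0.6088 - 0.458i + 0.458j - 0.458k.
0.4338 + 0.6536i - 0.5528j + 0.2812k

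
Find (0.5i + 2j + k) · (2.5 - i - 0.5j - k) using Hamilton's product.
2.5 - 0.25i + 4.5j + 4.25k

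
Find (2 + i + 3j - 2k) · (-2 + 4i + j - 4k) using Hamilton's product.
-19 - 4i - 8j - 15k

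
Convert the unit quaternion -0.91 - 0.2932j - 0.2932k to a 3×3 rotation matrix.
[[0.6561, -0.5336, 0.5336], [0.5336, 0.8281, 0.1719], [-0.5336, 0.1719, 0.8281]]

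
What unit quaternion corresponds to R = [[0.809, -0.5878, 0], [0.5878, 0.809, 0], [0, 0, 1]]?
0.9511 + 0.309k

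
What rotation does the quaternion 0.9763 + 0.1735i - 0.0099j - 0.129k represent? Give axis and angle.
axis = (0.8017, -0.0457, -0.596), θ = 25°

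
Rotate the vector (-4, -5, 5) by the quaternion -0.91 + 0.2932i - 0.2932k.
(-1.504, -2.747, 7.496)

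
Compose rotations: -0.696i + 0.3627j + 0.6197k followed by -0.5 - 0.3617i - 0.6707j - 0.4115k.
0.2465 + 0.0816i + 0.3292j - 0.9078k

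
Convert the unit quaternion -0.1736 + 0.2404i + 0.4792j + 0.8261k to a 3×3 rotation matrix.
[[-0.8241, 0.5172, 0.2308], [-0.0564, -0.4805, 0.8752], [0.5636, 0.7083, 0.4252]]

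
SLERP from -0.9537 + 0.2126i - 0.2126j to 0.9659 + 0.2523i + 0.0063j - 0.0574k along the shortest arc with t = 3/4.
-0.9877 - 0.1376i - 0.0603j + 0.0439k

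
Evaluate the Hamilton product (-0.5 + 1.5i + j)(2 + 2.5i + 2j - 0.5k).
-6.75 + 1.25i + 1.75j + 0.75k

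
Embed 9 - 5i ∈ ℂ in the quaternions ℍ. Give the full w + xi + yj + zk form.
9 - 5i + 0j + 0k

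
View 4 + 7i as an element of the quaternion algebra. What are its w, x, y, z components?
4 + 7i + 0j + 0k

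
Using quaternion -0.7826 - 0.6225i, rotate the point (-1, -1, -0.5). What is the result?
(-1, 0.262, -1.087)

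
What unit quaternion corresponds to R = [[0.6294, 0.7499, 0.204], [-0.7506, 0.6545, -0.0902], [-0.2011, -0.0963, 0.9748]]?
0.9026 - 0.0017i + 0.1122j - 0.4156k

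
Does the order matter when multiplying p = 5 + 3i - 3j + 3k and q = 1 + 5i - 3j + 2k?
Yes: pq = -25 + 31i - 9j + 19k ≠ -25 + 25i - 27j + 7k = qp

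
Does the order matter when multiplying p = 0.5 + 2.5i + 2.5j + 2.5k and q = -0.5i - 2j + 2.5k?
Yes: pq = 11i - 8.5j - 2.5k ≠ -11.5i + 6.5j + 5k = qp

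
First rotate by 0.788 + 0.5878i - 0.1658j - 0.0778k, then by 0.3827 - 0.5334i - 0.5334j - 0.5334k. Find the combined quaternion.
0.4852 - 0.2423i - 0.8388j - 0.0481k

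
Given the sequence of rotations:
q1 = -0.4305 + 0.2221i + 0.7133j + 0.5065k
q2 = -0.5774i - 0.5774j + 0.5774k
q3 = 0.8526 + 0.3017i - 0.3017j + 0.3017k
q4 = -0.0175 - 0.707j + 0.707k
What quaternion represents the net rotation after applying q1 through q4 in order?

q2 · q1 = 0.2476 - 0.4557i + 0.6693j - 0.5322k
q3 · q2 · q1 = 0.7111 - 0.3552i + 0.519j - 0.3146k
q4 · q3 · q2 · q1 = 0.5769 - 0.1383i - 0.763j + 0.2571k
0.5769 - 0.1383i - 0.763j + 0.2571k


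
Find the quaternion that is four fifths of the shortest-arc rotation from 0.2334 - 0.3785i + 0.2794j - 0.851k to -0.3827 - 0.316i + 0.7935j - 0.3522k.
-0.2708 - 0.3578i + 0.7409j - 0.4997k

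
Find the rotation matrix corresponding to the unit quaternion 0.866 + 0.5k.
[[0.5, -0.866, 0], [0.866, 0.5, 0], [0, 0, 1]]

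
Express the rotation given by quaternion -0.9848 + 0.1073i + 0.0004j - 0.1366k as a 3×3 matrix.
[[0.9627, -0.269, -0.0301], [0.2691, 0.9397, 0.2112], [-0.0285, -0.2114, 0.977]]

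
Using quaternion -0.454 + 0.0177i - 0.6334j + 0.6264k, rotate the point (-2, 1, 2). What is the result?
(2.915, -0.158, 0.69)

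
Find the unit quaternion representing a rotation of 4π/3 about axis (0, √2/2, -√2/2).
-0.5 + 0.6124j - 0.6124k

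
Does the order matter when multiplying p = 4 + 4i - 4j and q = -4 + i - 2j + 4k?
Yes: pq = -28 - 28i - 8j + 12k ≠ -28 + 4i + 24j + 20k = qp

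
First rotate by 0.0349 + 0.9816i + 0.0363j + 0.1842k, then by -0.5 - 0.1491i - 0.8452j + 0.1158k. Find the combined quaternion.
0.1383 - 0.6559i + 0.0935j + 0.7362k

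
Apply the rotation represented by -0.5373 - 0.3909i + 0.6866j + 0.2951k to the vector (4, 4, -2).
(0.59, -1.305, 5.827)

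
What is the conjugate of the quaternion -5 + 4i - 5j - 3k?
-5 - 4i + 5j + 3k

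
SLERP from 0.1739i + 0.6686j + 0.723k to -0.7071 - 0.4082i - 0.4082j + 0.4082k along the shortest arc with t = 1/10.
0.1073 + 0.2326i + 0.7179j + 0.6473k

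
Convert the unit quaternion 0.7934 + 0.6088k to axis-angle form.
axis = (0, 0, 1), θ = 75°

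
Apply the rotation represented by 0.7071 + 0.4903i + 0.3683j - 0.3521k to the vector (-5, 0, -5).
(-3.282, 5.448, 3.091)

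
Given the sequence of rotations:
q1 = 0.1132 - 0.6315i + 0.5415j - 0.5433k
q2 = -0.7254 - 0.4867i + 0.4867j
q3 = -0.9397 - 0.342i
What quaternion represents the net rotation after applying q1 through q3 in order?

q2 · q1 = -0.653 + 0.1386i - 0.6021j + 0.4379k
q3 · q2 · q1 = 0.661 + 0.0931i + 0.7156j - 0.2056k
0.661 + 0.0931i + 0.7156j - 0.2056k


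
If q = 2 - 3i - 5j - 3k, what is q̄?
2 + 3i + 5j + 3k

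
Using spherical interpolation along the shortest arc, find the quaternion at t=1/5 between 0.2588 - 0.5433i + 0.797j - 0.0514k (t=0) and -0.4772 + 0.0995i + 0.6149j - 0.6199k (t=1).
0.1055 - 0.4535i + 0.861j - 0.2047k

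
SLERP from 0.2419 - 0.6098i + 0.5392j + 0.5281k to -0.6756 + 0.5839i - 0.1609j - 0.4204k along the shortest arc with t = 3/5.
0.523 - 0.6205i + 0.3271j + 0.4842k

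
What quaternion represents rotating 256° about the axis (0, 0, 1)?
-0.6157 + 0.788k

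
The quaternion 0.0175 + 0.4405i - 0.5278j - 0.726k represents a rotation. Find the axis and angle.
axis = (0.4406, -0.5279, -0.7261), θ = 178°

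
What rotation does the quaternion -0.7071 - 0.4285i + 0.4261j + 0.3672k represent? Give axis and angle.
axis = (-0.606, 0.6026, 0.5193), θ = 3π/2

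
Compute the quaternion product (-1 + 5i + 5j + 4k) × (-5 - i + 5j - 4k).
1 - 64i - 14j + 14k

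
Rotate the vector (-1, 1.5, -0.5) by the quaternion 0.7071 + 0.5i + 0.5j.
(-0.104, 0.604, 1.768)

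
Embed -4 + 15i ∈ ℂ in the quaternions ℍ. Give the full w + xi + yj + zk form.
-4 + 15i + 0j + 0k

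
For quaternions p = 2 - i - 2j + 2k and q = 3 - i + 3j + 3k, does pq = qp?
No: pq = 5 - 17i + j + 7k ≠ 5 + 7i - j + 17k = qp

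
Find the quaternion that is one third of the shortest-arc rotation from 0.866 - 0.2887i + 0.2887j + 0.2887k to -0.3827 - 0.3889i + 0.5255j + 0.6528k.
0.5387 - 0.4213i + 0.4852j + 0.5448k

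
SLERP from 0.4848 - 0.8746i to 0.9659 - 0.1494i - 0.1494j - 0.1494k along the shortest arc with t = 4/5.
0.9277 - 0.3279i - 0.1262j - 0.1262k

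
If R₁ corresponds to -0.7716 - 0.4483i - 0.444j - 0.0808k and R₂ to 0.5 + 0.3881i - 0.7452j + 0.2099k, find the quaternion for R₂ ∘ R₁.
-0.5257 - 0.3702i + 0.2903j - 0.7087k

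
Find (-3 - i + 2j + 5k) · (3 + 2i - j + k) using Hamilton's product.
-10 - 2i + 20j + 9k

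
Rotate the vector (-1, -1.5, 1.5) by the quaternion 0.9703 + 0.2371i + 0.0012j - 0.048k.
(-1.167, -1.922, 0.666)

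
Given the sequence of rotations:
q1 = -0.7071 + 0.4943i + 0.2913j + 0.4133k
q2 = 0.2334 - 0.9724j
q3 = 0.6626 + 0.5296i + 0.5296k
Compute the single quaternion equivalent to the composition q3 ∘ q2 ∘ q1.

q2 · q1 = 0.1182 - 0.2865i + 0.7556j + 0.5771k
q3 · q2 · q1 = -0.0756 - 0.5274i + 0.0433j + 0.8452k
-0.0756 - 0.5274i + 0.0433j + 0.8452k


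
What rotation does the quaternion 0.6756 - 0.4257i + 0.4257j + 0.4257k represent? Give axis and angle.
axis = (-√3/3, √3/3, √3/3), θ = 95°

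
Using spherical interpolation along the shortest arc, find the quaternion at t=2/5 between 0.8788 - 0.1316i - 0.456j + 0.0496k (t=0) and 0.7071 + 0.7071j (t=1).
0.9944 - 0.095i + 0.0304j + 0.0358k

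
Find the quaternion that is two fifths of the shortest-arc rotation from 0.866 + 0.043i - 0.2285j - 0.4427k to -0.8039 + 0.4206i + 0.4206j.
0.8907 - 0.1527i - 0.3242j - 0.2796k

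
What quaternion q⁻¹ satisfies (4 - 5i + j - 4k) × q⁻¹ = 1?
0.069 + 0.0862i - 0.0172j + 0.069k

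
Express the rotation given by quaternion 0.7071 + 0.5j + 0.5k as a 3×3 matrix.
[[0, -0.7071, 0.7071], [0.7071, 0.5, 0.5], [-0.7071, 0.5, 0.5]]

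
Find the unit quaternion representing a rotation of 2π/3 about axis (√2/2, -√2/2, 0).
0.5 + 0.6124i - 0.6124j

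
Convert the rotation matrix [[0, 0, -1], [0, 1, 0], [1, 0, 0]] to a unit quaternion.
0.7071 - 0.7071j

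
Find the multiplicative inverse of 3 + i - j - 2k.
0.2 - 0.0667i + 0.0667j + 0.1333k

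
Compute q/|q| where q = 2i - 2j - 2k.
0.5774i - 0.5774j - 0.5774k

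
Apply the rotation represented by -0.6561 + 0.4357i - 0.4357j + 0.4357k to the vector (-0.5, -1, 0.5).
(0.163, 0.331, 1.168)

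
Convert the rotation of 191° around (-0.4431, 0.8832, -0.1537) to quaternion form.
-0.0958 - 0.4411i + 0.8791j - 0.153k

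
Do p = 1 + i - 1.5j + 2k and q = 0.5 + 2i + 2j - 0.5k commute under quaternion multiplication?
No: pq = 2.5 - 0.75i + 5.75j + 5.5k ≠ 2.5 + 5.75i - 3.25j - 4.5k = qp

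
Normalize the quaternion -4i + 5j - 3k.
-0.5657i + 0.7071j - 0.4243k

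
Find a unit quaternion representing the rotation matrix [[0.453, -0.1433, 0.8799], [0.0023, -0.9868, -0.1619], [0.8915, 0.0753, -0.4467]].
0.0698 + 0.8495i - 0.0415j + 0.5213k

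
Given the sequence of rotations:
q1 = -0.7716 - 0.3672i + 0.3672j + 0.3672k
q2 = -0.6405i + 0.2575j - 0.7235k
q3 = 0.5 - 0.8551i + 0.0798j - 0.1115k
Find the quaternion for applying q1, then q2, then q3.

q2 · q1 = -0.0641 + 0.8544i + 0.3022j + 0.4176k
q3 · q2 · q1 = 0.721 + 0.549i + 0.4078j - 0.1106k
0.721 + 0.549i + 0.4078j - 0.1106k


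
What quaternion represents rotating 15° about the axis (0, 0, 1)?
0.9914 + 0.1305k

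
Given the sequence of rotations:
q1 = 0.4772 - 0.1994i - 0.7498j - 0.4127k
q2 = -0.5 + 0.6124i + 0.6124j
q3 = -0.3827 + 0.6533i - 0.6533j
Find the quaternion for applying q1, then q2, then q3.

q2 · q1 = 0.3427 + 0.1392i + 0.9199j - 0.1307k
q3 · q2 · q1 = 0.3789 + 0.256i - 0.4905j + 0.7419k
0.3789 + 0.256i - 0.4905j + 0.7419k


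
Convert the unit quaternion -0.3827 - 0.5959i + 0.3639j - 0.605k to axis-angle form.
axis = (-0.645, 0.3939, -0.6549), θ = 5π/4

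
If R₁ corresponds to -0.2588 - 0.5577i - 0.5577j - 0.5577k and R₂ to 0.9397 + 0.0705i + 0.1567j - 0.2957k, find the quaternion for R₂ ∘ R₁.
-0.2814 - 0.7946i - 0.3604j - 0.3995k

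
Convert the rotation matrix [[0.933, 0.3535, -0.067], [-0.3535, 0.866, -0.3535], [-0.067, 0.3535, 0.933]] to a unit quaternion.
0.9659 + 0.183i - 0.183k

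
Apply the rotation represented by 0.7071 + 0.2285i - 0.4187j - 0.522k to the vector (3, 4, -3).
(4.993, -1.728, 2.467)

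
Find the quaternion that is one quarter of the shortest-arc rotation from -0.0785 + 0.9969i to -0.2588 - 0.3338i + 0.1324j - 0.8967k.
0.0172 + 0.9556i - 0.043j + 0.2909k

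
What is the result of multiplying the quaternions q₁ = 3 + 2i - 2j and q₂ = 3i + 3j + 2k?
5i + 5j + 18k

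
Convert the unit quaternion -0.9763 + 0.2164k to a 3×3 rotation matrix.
[[0.9063, 0.4225, 0], [-0.4225, 0.9063, 0], [0, 0, 1]]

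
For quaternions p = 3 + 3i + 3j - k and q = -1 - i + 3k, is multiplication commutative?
No: pq = 3 + 3i - 11j + 13k ≠ 3 - 15i + 5j + 7k = qp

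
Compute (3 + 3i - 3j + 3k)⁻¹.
0.0833 - 0.0833i + 0.0833j - 0.0833k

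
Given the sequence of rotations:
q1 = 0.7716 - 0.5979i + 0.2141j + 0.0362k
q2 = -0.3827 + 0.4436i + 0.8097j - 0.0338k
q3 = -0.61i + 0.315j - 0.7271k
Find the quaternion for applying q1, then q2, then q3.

q2 · q1 = -0.2022 + 0.6076i + 0.547j + 0.5392k
q3 · q2 · q1 = 0.5904 + 0.6909i - 0.1766j - 0.378k
0.5904 + 0.6909i - 0.1766j - 0.378k


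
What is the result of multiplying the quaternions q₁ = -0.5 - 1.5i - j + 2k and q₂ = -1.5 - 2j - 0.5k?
-0.25 + 6.75i + 1.75j + 0.25k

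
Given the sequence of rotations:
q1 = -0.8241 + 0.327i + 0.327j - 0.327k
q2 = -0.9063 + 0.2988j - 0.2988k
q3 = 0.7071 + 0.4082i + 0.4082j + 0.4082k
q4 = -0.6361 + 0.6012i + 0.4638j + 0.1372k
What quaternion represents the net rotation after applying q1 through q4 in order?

q2 · q1 = 0.5515 - 0.2964i - 0.6403j + 0.4449k
q3 · q2 · q1 = 0.5907 + 0.4585i - 0.5302j + 0.3993k
q4 · q3 · q2 · q1 = -0.4603 + 0.3214i + 0.4341j - 0.7044k
-0.4603 + 0.3214i + 0.4341j - 0.7044k


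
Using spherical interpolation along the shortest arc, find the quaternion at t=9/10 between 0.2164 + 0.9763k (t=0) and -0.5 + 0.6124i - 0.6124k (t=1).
0.4833 - 0.5625i + 0.6709k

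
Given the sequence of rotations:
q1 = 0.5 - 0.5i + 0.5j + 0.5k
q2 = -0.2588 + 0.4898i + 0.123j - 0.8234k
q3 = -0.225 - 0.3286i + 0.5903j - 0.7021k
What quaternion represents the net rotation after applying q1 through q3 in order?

q2 · q1 = 0.4657 + 0.8475i + 0.0989j - 0.2347k
q3 · q2 · q1 = -0.0495 - 0.4128i - 0.4195j - 0.8069k
-0.0495 - 0.4128i - 0.4195j - 0.8069k


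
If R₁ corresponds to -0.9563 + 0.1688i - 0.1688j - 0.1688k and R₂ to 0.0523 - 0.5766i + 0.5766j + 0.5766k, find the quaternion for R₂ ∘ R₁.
0.242 + 0.5602i - 0.5602j - 0.5602k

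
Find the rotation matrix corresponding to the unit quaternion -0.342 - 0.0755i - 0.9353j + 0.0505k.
[[-0.7547, 0.1758, 0.6321], [0.1067, 0.9835, -0.1461], [-0.6474, -0.0428, -0.761]]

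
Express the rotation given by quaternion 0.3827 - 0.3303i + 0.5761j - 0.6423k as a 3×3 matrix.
[[-0.4889, 0.111, 0.8653], [-0.8722, -0.0433, -0.4872], [-0.0166, -0.9929, 0.118]]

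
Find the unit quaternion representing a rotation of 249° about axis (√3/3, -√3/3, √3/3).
-0.5664 + 0.4758i - 0.4758j + 0.4758k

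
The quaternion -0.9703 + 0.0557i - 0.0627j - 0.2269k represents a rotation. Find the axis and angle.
axis = (0.2303, -0.2592, -0.938), θ = 332°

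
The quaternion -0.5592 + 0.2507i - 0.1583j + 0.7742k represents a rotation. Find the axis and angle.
axis = (0.3024, -0.1909, 0.9339), θ = 248°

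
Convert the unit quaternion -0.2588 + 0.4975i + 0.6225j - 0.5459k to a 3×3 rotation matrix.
[[-0.371, 0.3368, -0.8654], [0.9019, -0.091, -0.4221], [-0.221, -0.9372, -0.27]]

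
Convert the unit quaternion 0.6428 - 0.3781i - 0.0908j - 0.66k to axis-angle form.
axis = (-0.4936, -0.1185, -0.8616), θ = 100°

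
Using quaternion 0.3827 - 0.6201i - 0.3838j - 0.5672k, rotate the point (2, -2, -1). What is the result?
(-2.106, -0.001, 2.137)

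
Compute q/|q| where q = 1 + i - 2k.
0.4082 + 0.4082i - 0.8165k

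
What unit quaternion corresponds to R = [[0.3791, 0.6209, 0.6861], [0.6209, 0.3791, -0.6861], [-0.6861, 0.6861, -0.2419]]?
0.6157 + 0.5572i + 0.5572j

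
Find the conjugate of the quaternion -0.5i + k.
0.5i - k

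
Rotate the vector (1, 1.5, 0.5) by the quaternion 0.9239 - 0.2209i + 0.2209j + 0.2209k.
(0.201, 1.771, -0.569)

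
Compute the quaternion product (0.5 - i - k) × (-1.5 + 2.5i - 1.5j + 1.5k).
3.25 + 1.25i - 1.75j + 3.75k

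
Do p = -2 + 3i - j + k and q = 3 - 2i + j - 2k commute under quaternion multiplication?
No: pq = 3 + 14i - j + 8k ≠ 3 + 12i - 9j + 6k = qp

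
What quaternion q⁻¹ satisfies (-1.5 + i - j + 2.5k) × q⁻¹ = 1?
-0.1429 - 0.0952i + 0.0952j - 0.2381k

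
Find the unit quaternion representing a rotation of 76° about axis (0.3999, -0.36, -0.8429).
0.788 + 0.2462i - 0.2216j - 0.5189k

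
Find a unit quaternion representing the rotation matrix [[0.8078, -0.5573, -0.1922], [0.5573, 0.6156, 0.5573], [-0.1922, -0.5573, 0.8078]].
0.8988 - 0.31i + 0.31k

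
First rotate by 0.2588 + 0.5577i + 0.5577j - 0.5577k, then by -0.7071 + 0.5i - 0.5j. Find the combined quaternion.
-0.183 + 0.0139i - 0.2449j + 0.952k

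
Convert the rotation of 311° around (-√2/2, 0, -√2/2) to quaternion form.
-0.91 - 0.2932i - 0.2932k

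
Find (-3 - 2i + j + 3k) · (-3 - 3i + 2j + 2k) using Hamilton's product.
-5 + 11i - 14j - 16k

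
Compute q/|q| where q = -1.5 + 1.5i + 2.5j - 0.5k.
-0.4523 + 0.4523i + 0.7538j - 0.1508k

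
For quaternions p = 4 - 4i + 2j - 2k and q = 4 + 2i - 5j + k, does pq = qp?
No: pq = 36 - 16i - 12j + 12k ≠ 36 - 12j - 20k = qp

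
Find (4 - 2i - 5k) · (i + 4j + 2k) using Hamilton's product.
12 + 24i + 15j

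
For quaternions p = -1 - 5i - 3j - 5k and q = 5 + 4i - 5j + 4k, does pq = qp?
No: pq = 20 - 66i - 10j + 8k ≠ 20 + 8i - 10j - 66k = qp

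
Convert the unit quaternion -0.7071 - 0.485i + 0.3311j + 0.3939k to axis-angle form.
axis = (-0.6859, 0.4682, 0.5571), θ = 3π/2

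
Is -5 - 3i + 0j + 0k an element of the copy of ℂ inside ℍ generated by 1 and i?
Yes. The quaternion -5 - 3i has j- and k-coefficients y = z = 0, so it lies in the complex subalgebra spanned by 1 and i.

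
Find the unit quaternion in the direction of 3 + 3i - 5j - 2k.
0.4376 + 0.4376i - 0.7293j - 0.2917k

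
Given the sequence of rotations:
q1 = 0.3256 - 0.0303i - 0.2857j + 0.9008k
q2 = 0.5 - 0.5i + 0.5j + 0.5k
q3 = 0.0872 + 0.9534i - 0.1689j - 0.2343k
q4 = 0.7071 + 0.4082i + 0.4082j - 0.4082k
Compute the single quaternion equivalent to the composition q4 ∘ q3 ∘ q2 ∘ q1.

q2 · q1 = -0.1599 + 0.4153i + 0.4552j + 0.7712k
q3 · q2 · q1 = -0.1523 - 0.1398i - 0.7659j + 0.6088k
q4 · q3 · q2 · q1 = 0.5105 - 0.2251i - 0.7952j + 0.2371k
0.5105 - 0.2251i - 0.7952j + 0.2371k


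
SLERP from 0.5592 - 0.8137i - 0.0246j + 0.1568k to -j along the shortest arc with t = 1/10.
0.5504 - 0.8009i - 0.1783j + 0.1543k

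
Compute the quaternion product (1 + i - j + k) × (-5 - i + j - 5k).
2 - 2i + 10j - 10k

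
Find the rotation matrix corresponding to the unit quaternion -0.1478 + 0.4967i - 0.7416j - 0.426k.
[[-0.4629, -0.8626, -0.204], [-0.6108, 0.1436, 0.7787], [-0.6424, 0.485, -0.5934]]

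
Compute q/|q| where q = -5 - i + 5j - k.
-0.6934 - 0.1387i + 0.6934j - 0.1387k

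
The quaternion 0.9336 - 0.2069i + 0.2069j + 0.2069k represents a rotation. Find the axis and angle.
axis = (-√3/3, √3/3, √3/3), θ = 42°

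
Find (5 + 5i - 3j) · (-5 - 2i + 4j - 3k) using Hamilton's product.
-3 - 26i + 50j - k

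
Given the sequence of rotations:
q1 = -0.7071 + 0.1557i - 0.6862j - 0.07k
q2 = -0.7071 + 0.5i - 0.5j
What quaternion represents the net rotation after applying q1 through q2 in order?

q2 · q1 = 0.079 - 0.4286i + 0.8738j - 0.2158k
0.079 - 0.4286i + 0.8738j - 0.2158k


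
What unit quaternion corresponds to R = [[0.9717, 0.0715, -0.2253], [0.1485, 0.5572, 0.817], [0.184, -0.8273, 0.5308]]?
0.8746 - 0.47i - 0.117j + 0.022k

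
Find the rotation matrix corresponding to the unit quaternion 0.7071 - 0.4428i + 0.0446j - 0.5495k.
[[0.3921, 0.7376, 0.5497], [-0.8166, 0.004, 0.5772], [0.4236, -0.6752, 0.6039]]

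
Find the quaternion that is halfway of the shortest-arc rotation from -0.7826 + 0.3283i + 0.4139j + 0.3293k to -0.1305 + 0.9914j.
-0.525 + 0.1888i + 0.808j + 0.1893k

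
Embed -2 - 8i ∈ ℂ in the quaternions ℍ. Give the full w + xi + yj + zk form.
-2 - 8i + 0j + 0k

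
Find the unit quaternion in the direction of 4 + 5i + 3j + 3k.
0.5208 + 0.6509i + 0.3906j + 0.3906k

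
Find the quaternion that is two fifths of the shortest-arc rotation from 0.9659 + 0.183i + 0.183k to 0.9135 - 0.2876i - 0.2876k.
0.9999 - 0.0074i - 0.0074k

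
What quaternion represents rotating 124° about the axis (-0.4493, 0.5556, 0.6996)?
0.4695 - 0.3967i + 0.4906j + 0.6177k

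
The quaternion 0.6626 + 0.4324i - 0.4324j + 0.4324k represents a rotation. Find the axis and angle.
axis = (√3/3, -√3/3, √3/3), θ = 97°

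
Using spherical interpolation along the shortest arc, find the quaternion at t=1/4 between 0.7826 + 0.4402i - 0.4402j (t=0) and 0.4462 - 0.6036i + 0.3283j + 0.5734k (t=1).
0.5451 + 0.6222i - 0.5205j - 0.2117k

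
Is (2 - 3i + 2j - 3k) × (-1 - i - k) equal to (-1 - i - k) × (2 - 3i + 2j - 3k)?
No: pq = -8 - i - 2j + 3k ≠ -8 + 3i - 2j - k = qp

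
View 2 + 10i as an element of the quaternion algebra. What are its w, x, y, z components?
2 + 10i + 0j + 0k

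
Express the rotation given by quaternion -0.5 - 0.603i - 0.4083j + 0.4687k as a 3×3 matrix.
[[0.2272, 0.9611, -0.157], [0.0237, -0.1666, -0.9857], [-0.9736, 0.2203, -0.0606]]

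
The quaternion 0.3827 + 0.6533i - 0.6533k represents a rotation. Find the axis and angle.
axis = (√2/2, 0, -√2/2), θ = 3π/4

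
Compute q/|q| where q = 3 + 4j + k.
0.5883 + 0.7845j + 0.1961k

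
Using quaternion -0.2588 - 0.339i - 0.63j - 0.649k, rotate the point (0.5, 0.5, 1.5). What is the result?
(0.877, 1.309, 0.518)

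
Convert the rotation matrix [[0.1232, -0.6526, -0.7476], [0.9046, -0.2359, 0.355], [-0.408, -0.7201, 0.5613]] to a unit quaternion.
0.6018 - 0.4466i - 0.1411j + 0.6469k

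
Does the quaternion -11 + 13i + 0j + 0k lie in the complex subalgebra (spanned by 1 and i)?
Yes. The quaternion -11 + 13i has j- and k-coefficients y = z = 0, so it lies in the complex subalgebra spanned by 1 and i.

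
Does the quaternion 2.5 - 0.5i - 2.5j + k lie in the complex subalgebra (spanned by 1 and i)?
No. The quaternion 2.5 - 0.5i - 2.5j + k has j-coefficient y = -2.5 and k-coefficient z = 1, not both zero, so it does not lie in the complex subalgebra spanned by 1 and i.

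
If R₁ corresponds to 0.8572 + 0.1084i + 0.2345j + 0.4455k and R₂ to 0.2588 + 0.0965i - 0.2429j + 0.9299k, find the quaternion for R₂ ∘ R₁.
-0.1459 - 0.2155i - 0.0897j + 0.9614k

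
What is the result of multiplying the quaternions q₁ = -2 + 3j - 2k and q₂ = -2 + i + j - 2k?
-3 - 6i - 10j + 5k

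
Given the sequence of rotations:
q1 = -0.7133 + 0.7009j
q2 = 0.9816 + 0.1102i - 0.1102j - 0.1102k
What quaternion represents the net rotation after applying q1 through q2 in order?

q2 · q1 = -0.6229 - 0.0014i + 0.7666j + 0.1558k
-0.6229 - 0.0014i + 0.7666j + 0.1558k


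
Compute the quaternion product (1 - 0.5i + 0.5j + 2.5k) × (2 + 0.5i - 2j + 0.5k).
2 + 4.75i + 0.5j + 6.25k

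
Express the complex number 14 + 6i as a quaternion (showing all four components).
14 + 6i + 0j + 0k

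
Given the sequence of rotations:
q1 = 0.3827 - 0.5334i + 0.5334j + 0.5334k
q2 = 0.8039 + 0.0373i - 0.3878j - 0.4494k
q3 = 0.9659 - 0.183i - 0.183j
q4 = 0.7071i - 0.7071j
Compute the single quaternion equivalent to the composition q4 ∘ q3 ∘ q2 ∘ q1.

q2 · q1 = 0.7741 - 0.3817i + 0.5002j + 0.0699k
q3 · q2 · q1 = 0.7694 - 0.5231i + 0.3543j - 0.0939k
q4 · q3 · q2 · q1 = 0.6204 + 0.6104i - 0.4776j - 0.1194k
0.6204 + 0.6104i - 0.4776j - 0.1194k


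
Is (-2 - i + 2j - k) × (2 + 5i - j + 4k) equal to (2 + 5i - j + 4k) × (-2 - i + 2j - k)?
No: pq = 7 - 5i + 5j - 19k ≠ 7 - 19i + 7j - k = qp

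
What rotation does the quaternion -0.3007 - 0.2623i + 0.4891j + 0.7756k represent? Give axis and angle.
axis = (-0.275, 0.5128, 0.8132), θ = 215°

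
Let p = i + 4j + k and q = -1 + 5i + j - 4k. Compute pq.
-5 - 18i + 5j - 20k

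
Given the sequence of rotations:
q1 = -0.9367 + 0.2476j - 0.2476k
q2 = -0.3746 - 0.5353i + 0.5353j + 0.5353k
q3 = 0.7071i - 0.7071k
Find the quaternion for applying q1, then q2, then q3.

q2 · q1 = 0.3509 + 0.2363i - 0.7267j - 0.5412k
q3 · q2 · q1 = -0.5498 - 0.2657i + 0.2156j - 0.762k
-0.5498 - 0.2657i + 0.2156j - 0.762k


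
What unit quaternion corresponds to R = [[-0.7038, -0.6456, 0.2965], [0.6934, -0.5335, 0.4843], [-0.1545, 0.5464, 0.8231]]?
0.3827 + 0.0406i + 0.2946j + 0.8747k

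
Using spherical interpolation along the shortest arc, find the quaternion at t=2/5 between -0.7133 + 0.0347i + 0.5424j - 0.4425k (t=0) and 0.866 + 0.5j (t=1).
-0.939 + 0.0247i + 0.1363j - 0.3146k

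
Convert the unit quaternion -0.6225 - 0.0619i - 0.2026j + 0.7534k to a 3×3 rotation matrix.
[[-0.2173, 0.9631, 0.159], [-0.9129, -0.1429, -0.3823], [-0.3455, -0.2282, 0.9102]]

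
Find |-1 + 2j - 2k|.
3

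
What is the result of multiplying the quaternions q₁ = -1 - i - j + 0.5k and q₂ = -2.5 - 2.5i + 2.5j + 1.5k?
1.75 + 2.25i + 0.25j - 7.75k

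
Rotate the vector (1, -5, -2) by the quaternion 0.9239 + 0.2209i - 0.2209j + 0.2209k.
(3.955, -2.702, -2.657)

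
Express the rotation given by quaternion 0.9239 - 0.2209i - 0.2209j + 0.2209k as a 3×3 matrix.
[[0.8048, -0.3106, -0.5058], [0.5058, 0.8048, 0.3106], [0.3106, -0.5058, 0.8048]]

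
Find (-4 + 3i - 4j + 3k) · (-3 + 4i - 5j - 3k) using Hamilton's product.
-11 + 2i + 53j + 4k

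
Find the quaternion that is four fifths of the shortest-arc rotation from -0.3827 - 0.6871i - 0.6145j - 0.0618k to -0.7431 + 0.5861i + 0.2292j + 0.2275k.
0.5625 - 0.7068i - 0.3684j - 0.2198k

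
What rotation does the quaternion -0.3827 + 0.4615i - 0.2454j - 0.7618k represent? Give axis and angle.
axis = (0.4995, -0.2656, -0.8246), θ = 5π/4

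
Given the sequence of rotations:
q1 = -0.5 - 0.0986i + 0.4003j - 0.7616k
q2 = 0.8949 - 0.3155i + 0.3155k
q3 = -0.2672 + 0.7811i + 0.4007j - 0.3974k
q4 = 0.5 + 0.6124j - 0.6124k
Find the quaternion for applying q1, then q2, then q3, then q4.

q2 · q1 = -0.2383 - 0.0568i + 0.0868j - 0.9656k
q3 · q2 · q1 = -0.3105 - 0.5234i + 0.6581j + 0.4433k
q4 · q3 · q2 · q1 = -0.2868 + 0.4128i + 0.4594j + 0.7323k
-0.2868 + 0.4128i + 0.4594j + 0.7323k


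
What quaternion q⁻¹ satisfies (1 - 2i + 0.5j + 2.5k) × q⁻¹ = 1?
0.087 + 0.1739i - 0.0435j - 0.2174k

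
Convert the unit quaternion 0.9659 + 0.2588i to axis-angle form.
axis = (1, 0, 0), θ = π/6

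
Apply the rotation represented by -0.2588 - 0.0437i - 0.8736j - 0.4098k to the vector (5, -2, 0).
(-4.04, 0.122, -3.559)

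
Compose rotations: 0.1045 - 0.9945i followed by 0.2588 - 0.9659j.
0.027 - 0.2574i - 0.1009j - 0.9606k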